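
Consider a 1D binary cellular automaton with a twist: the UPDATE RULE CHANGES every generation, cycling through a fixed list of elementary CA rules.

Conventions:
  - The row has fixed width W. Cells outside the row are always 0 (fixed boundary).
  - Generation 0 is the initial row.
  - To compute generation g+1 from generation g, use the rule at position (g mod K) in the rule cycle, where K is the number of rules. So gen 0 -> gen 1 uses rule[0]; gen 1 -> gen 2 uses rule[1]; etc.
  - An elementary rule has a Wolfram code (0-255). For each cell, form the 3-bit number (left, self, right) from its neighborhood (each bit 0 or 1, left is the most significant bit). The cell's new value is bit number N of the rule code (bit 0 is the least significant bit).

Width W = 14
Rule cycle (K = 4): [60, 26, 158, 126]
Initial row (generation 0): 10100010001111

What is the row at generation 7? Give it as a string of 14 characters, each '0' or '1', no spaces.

Answer: 11010011000000

Derivation:
Gen 0: 10100010001111
Gen 1 (rule 60): 11110011001000
Gen 2 (rule 26): 10001110110100
Gen 3 (rule 158): 11011100100110
Gen 4 (rule 126): 11110111111111
Gen 5 (rule 60): 10001100000000
Gen 6 (rule 26): 01011010000000
Gen 7 (rule 158): 11010011000000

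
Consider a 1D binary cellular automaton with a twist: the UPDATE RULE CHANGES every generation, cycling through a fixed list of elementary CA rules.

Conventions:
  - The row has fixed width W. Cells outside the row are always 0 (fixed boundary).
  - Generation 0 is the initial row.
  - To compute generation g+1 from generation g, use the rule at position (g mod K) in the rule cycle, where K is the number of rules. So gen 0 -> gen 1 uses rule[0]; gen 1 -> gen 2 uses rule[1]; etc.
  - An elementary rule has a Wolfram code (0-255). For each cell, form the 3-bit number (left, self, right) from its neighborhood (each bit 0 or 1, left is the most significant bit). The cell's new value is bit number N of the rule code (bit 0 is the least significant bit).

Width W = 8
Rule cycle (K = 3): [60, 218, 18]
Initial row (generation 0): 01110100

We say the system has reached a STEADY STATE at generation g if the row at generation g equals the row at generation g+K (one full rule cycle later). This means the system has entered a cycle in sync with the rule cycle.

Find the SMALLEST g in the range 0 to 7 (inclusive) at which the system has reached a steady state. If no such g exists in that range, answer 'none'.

Gen 0: 01110100
Gen 1 (rule 60): 01001110
Gen 2 (rule 218): 10111111
Gen 3 (rule 18): 00000000
Gen 4 (rule 60): 00000000
Gen 5 (rule 218): 00000000
Gen 6 (rule 18): 00000000
Gen 7 (rule 60): 00000000
Gen 8 (rule 218): 00000000
Gen 9 (rule 18): 00000000
Gen 10 (rule 60): 00000000

Answer: 3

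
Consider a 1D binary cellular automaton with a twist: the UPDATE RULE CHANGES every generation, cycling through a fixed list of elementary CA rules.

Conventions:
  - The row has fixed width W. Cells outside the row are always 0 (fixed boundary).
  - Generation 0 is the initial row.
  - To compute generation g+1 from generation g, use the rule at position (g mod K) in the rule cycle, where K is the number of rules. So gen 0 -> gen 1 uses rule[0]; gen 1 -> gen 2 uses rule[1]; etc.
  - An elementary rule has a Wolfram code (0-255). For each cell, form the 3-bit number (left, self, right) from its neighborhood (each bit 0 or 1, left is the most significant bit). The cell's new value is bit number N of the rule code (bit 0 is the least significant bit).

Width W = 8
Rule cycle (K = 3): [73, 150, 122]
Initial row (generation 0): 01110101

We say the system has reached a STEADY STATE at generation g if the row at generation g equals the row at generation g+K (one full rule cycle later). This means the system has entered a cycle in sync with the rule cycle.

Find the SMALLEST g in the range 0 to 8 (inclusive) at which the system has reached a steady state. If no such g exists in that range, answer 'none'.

Gen 0: 01110101
Gen 1 (rule 73): 01010000
Gen 2 (rule 150): 11011000
Gen 3 (rule 122): 11111100
Gen 4 (rule 73): 10000101
Gen 5 (rule 150): 11001101
Gen 6 (rule 122): 11111110
Gen 7 (rule 73): 10000010
Gen 8 (rule 150): 11000111
Gen 9 (rule 122): 11101101
Gen 10 (rule 73): 10101100
Gen 11 (rule 150): 10100010

Answer: none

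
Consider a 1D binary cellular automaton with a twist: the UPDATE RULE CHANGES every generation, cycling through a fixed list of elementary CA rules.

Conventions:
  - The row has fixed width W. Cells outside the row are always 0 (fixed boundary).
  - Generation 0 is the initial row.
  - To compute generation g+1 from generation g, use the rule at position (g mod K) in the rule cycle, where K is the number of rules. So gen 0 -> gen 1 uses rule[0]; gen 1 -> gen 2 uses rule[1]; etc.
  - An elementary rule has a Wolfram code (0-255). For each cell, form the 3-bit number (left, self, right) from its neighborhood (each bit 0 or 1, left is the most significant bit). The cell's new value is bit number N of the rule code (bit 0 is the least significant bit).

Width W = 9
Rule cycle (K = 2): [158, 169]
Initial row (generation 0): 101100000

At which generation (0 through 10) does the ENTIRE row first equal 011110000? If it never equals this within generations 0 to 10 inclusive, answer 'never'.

Answer: never

Derivation:
Gen 0: 101100000
Gen 1 (rule 158): 101010000
Gen 2 (rule 169): 010100111
Gen 3 (rule 158): 110111110
Gen 4 (rule 169): 101111100
Gen 5 (rule 158): 101111010
Gen 6 (rule 169): 011110100
Gen 7 (rule 158): 111100110
Gen 8 (rule 169): 111000100
Gen 9 (rule 158): 110101110
Gen 10 (rule 169): 101011100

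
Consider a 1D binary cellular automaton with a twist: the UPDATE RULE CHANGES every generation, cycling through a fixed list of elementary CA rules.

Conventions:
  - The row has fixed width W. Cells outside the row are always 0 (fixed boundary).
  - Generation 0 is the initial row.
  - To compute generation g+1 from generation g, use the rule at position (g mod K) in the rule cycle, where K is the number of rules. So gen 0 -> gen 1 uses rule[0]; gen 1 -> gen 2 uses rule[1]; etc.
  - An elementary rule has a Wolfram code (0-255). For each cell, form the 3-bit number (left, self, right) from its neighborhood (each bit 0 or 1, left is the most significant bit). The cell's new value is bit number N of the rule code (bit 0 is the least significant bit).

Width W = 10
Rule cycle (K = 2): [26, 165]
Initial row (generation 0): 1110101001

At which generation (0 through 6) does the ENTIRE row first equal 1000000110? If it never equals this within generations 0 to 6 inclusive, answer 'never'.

Answer: 1

Derivation:
Gen 0: 1110101001
Gen 1 (rule 26): 1000000110
Gen 2 (rule 165): 1011110000
Gen 3 (rule 26): 0010001000
Gen 4 (rule 165): 1010101011
Gen 5 (rule 26): 0000000010
Gen 6 (rule 165): 1111111010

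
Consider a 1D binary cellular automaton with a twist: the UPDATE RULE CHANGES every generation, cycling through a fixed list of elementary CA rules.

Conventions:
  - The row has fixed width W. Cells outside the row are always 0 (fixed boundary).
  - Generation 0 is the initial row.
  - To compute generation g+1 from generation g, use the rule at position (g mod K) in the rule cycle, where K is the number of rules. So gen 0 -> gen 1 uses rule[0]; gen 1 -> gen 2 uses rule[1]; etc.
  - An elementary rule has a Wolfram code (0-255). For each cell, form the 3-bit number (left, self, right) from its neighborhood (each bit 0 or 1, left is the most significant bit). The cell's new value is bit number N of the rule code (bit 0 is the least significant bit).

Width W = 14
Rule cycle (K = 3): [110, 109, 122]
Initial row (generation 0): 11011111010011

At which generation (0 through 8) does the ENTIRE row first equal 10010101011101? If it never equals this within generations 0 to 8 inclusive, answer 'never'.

Gen 0: 11011111010011
Gen 1 (rule 110): 11110001110111
Gen 2 (rule 109): 10010101011101
Gen 3 (rule 122): 01101010110110
Gen 4 (rule 110): 11111111111110
Gen 5 (rule 109): 10000000000010
Gen 6 (rule 122): 01000000000101
Gen 7 (rule 110): 11000000001111
Gen 8 (rule 109): 11011111101001

Answer: 2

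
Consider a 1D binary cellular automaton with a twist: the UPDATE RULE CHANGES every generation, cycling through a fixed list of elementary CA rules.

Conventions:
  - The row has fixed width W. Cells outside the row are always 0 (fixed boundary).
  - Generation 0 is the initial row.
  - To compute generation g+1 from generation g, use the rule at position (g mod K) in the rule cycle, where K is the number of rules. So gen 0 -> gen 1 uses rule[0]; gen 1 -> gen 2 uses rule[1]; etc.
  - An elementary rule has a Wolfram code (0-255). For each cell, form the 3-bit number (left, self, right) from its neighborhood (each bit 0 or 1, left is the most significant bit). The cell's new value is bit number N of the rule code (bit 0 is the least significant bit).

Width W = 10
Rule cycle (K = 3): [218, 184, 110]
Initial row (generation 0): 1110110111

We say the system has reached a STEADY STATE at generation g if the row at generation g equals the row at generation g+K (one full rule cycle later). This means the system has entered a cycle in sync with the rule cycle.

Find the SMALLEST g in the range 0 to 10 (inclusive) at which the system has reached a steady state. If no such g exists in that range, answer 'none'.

Gen 0: 1110110111
Gen 1 (rule 218): 1110110111
Gen 2 (rule 184): 1101101110
Gen 3 (rule 110): 1111111010
Gen 4 (rule 218): 1111111001
Gen 5 (rule 184): 1111110100
Gen 6 (rule 110): 1000011100
Gen 7 (rule 218): 0100111110
Gen 8 (rule 184): 0010111101
Gen 9 (rule 110): 0111100111
Gen 10 (rule 218): 1111111111
Gen 11 (rule 184): 1111111110
Gen 12 (rule 110): 1000000010
Gen 13 (rule 218): 0100000101

Answer: none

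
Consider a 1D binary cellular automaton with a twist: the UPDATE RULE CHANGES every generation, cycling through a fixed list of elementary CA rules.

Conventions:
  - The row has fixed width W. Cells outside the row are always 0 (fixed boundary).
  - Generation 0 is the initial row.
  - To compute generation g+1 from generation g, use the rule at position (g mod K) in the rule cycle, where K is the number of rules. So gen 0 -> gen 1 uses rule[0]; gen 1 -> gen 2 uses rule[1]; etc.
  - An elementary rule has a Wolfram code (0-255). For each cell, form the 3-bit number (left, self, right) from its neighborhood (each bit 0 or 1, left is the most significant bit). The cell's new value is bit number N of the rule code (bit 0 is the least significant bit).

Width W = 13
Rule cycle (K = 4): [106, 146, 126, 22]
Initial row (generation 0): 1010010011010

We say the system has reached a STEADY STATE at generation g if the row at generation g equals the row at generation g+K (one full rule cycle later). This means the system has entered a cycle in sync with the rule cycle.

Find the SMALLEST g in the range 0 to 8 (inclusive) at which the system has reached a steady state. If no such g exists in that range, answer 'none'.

Gen 0: 1010010011010
Gen 1 (rule 106): 0100100111100
Gen 2 (rule 146): 1011011011010
Gen 3 (rule 126): 1111111111111
Gen 4 (rule 22): 0000000000000
Gen 5 (rule 106): 0000000000000
Gen 6 (rule 146): 0000000000000
Gen 7 (rule 126): 0000000000000
Gen 8 (rule 22): 0000000000000
Gen 9 (rule 106): 0000000000000
Gen 10 (rule 146): 0000000000000
Gen 11 (rule 126): 0000000000000
Gen 12 (rule 22): 0000000000000

Answer: 4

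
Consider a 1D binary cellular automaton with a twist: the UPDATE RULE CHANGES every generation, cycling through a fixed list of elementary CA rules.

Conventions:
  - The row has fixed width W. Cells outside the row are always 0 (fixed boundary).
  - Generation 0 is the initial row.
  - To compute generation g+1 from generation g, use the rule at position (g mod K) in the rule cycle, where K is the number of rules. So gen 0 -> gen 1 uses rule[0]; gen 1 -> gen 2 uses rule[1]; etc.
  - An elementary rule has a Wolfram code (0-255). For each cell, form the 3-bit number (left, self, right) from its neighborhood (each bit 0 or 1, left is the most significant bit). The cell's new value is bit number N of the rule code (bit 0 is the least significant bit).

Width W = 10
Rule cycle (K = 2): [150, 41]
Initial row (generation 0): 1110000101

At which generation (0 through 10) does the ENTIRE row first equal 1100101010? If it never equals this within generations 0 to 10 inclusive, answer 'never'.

Gen 0: 1110000101
Gen 1 (rule 150): 0101001101
Gen 2 (rule 41): 0010001010
Gen 3 (rule 150): 0111011011
Gen 4 (rule 41): 0100110110
Gen 5 (rule 150): 1111000001
Gen 6 (rule 41): 1000011100
Gen 7 (rule 150): 1100101010
Gen 8 (rule 41): 1000010100
Gen 9 (rule 150): 1100110110
Gen 10 (rule 41): 1000101100

Answer: 7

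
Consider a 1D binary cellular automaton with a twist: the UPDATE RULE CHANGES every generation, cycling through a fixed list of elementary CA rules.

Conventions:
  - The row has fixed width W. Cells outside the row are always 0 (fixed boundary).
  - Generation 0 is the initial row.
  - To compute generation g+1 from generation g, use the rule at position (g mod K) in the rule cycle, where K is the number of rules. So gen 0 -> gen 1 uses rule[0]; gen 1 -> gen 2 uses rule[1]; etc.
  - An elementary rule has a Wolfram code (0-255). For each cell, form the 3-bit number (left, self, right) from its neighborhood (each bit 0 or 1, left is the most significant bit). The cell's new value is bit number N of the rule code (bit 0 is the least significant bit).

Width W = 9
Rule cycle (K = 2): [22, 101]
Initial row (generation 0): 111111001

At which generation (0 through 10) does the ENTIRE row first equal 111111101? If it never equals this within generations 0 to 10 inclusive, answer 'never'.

Gen 0: 111111001
Gen 1 (rule 22): 000000111
Gen 2 (rule 101): 111110001
Gen 3 (rule 22): 000001011
Gen 4 (rule 101): 111101101
Gen 5 (rule 22): 000000001
Gen 6 (rule 101): 111111101
Gen 7 (rule 22): 000000001
Gen 8 (rule 101): 111111101
Gen 9 (rule 22): 000000001
Gen 10 (rule 101): 111111101

Answer: 6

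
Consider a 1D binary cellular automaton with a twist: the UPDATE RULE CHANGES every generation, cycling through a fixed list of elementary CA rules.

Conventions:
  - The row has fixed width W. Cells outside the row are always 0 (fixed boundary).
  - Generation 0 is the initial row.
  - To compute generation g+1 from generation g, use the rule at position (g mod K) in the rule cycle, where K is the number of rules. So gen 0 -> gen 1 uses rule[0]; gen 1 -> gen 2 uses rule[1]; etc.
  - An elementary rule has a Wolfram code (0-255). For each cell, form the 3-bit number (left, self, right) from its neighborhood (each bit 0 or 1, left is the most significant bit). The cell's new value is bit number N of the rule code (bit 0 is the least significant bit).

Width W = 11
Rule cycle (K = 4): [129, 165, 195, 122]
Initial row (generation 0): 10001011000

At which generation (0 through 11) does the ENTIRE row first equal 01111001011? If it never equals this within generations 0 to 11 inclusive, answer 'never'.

Answer: never

Derivation:
Gen 0: 10001011000
Gen 1 (rule 129): 00100000011
Gen 2 (rule 165): 10101111000
Gen 3 (rule 195): 00000111011
Gen 4 (rule 122): 00001101111
Gen 5 (rule 129): 11100000110
Gen 6 (rule 165): 01001110000
Gen 7 (rule 195): 10010110111
Gen 8 (rule 122): 01101111101
Gen 9 (rule 129): 00000111000
Gen 10 (rule 165): 11110010011
Gen 11 (rule 195): 01110100101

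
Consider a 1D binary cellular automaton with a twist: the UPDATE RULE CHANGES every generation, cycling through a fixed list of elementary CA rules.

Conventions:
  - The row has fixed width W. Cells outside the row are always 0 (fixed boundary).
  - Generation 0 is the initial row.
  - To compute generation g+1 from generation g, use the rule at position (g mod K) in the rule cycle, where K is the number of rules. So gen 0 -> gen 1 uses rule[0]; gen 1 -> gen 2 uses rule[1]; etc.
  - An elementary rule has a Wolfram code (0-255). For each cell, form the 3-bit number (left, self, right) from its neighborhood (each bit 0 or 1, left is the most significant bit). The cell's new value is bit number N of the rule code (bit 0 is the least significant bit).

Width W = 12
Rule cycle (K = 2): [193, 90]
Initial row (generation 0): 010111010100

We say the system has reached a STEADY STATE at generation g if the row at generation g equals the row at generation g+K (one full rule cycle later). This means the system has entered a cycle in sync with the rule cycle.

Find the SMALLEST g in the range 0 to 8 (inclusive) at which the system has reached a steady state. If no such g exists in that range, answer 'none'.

Gen 0: 010111010100
Gen 1 (rule 193): 000011000001
Gen 2 (rule 90): 000111100010
Gen 3 (rule 193): 110011101000
Gen 4 (rule 90): 111110100100
Gen 5 (rule 193): 011110000001
Gen 6 (rule 90): 110011000010
Gen 7 (rule 193): 010001011000
Gen 8 (rule 90): 101010011100
Gen 9 (rule 193): 000000001101
Gen 10 (rule 90): 000000011100

Answer: none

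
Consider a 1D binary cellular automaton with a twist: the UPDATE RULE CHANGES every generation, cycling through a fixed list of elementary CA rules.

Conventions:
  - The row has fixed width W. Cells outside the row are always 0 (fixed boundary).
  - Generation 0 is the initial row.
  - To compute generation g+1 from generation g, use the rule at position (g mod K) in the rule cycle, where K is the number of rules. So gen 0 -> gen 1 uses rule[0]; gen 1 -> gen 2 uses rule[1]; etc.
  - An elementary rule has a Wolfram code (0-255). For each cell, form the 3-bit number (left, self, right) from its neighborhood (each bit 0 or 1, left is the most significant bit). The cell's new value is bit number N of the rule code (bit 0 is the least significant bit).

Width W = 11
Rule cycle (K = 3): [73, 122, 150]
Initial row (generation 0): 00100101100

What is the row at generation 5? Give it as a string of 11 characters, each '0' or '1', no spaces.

Gen 0: 00100101100
Gen 1 (rule 73): 10000001101
Gen 2 (rule 122): 01000011110
Gen 3 (rule 150): 11100101101
Gen 4 (rule 73): 10100001100
Gen 5 (rule 122): 01010011110

Answer: 01010011110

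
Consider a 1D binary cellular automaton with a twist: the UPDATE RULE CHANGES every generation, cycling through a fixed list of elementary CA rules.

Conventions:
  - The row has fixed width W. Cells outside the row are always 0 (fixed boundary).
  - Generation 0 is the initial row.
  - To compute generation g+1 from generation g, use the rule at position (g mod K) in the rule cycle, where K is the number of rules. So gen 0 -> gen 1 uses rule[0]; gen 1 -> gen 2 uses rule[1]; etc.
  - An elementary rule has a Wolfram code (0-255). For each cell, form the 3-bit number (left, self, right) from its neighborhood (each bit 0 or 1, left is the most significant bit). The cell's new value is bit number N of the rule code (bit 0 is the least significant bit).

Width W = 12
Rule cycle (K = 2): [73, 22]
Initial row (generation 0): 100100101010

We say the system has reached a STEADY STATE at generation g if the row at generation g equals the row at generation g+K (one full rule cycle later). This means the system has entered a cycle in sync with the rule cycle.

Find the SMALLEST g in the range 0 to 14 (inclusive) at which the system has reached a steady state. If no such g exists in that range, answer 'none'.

Gen 0: 100100101010
Gen 1 (rule 73): 000000000000
Gen 2 (rule 22): 000000000000
Gen 3 (rule 73): 111111111111
Gen 4 (rule 22): 000000000000
Gen 5 (rule 73): 111111111111
Gen 6 (rule 22): 000000000000
Gen 7 (rule 73): 111111111111
Gen 8 (rule 22): 000000000000
Gen 9 (rule 73): 111111111111
Gen 10 (rule 22): 000000000000
Gen 11 (rule 73): 111111111111
Gen 12 (rule 22): 000000000000
Gen 13 (rule 73): 111111111111
Gen 14 (rule 22): 000000000000
Gen 15 (rule 73): 111111111111
Gen 16 (rule 22): 000000000000

Answer: 2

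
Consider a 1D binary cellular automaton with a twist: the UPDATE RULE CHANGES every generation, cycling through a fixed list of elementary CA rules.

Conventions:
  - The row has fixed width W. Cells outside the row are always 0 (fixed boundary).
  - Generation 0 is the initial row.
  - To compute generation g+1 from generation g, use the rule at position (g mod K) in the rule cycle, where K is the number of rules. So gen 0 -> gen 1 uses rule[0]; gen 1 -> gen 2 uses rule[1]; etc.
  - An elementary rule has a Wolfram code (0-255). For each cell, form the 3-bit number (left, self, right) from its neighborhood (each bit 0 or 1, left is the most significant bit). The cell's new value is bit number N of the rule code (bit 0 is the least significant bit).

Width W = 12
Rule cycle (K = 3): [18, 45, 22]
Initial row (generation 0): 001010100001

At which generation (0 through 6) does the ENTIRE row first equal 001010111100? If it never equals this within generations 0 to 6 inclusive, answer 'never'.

Gen 0: 001010100001
Gen 1 (rule 18): 010000010010
Gen 2 (rule 45): 010111010010
Gen 3 (rule 22): 110000011111
Gen 4 (rule 18): 001000100000
Gen 5 (rule 45): 101010101111
Gen 6 (rule 22): 101010100000

Answer: never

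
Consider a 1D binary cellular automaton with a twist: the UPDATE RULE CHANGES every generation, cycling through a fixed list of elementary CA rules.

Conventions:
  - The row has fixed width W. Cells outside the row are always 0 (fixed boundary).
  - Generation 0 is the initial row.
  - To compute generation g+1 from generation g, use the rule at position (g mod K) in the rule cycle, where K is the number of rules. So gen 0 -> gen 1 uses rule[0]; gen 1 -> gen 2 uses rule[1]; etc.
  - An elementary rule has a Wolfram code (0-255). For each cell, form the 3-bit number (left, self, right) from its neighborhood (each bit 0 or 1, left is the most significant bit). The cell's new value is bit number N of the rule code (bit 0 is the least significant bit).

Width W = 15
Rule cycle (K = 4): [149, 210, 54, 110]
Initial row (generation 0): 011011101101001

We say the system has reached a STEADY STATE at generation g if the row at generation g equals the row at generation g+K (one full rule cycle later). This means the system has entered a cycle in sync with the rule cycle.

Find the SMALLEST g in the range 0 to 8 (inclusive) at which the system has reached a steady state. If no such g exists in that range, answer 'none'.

Gen 0: 011011101101001
Gen 1 (rule 149): 000001000001101
Gen 2 (rule 210): 000010100010100
Gen 3 (rule 54): 000111110111110
Gen 4 (rule 110): 001100011100010
Gen 5 (rule 149): 100011001011011
Gen 6 (rule 210): 010101110001001
Gen 7 (rule 54): 111110001011111
Gen 8 (rule 110): 100010011110001
Gen 9 (rule 149): 111011001101101
Gen 10 (rule 210): 011001110100100
Gen 11 (rule 54): 100110001111110
Gen 12 (rule 110): 101110011000010

Answer: none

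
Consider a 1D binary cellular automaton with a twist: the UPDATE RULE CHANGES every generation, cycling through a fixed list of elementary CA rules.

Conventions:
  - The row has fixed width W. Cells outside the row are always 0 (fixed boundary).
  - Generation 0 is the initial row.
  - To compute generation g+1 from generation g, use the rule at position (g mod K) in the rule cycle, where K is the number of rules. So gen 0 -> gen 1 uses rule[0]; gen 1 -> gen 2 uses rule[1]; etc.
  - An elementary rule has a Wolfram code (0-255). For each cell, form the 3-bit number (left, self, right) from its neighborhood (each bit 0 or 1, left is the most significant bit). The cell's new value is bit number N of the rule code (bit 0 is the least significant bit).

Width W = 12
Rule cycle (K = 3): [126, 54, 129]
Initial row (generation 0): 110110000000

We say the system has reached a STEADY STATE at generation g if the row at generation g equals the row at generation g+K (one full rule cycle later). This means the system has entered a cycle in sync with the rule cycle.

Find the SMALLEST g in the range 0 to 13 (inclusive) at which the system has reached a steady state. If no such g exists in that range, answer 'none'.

Answer: 12

Derivation:
Gen 0: 110110000000
Gen 1 (rule 126): 111111000000
Gen 2 (rule 54): 000000100000
Gen 3 (rule 129): 111110001111
Gen 4 (rule 126): 100011011001
Gen 5 (rule 54): 110100100111
Gen 6 (rule 129): 000000000010
Gen 7 (rule 126): 000000000111
Gen 8 (rule 54): 000000001000
Gen 9 (rule 129): 111111100011
Gen 10 (rule 126): 100000110111
Gen 11 (rule 54): 110001001000
Gen 12 (rule 129): 000100000011
Gen 13 (rule 126): 001110000111
Gen 14 (rule 54): 010001001000
Gen 15 (rule 129): 000100000011
Gen 16 (rule 126): 001110000111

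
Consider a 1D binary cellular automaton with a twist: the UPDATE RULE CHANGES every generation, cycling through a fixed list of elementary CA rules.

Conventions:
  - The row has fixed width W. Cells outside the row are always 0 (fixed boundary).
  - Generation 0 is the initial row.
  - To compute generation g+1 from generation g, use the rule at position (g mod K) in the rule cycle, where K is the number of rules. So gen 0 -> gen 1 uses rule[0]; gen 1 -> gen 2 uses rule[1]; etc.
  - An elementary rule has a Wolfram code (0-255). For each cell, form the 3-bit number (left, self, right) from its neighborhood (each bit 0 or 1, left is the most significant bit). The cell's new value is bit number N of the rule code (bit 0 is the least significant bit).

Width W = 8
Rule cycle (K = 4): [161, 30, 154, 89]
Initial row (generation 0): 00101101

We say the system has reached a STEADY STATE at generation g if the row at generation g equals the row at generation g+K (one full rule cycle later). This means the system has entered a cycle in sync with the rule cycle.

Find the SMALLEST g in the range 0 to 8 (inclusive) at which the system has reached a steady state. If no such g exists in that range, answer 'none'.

Gen 0: 00101101
Gen 1 (rule 161): 10010010
Gen 2 (rule 30): 11111111
Gen 3 (rule 154): 11111110
Gen 4 (rule 89): 10000011
Gen 5 (rule 161): 00111000
Gen 6 (rule 30): 01100100
Gen 7 (rule 154): 11011010
Gen 8 (rule 89): 11011001
Gen 9 (rule 161): 00100000
Gen 10 (rule 30): 01110000
Gen 11 (rule 154): 11101000
Gen 12 (rule 89): 10100111

Answer: none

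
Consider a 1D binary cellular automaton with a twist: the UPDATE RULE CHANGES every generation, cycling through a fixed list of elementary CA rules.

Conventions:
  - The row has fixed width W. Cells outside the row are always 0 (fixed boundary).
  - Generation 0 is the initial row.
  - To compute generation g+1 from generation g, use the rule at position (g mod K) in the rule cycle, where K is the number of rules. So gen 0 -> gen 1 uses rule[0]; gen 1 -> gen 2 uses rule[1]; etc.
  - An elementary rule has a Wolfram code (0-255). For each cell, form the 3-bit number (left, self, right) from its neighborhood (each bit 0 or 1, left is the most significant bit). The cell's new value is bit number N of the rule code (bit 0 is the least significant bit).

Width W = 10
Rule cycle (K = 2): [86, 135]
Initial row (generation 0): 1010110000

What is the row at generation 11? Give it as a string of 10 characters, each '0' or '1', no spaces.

Gen 0: 1010110000
Gen 1 (rule 86): 1010011000
Gen 2 (rule 135): 1010100011
Gen 3 (rule 86): 1010110101
Gen 4 (rule 135): 1010000101
Gen 5 (rule 86): 1011001101
Gen 6 (rule 135): 1000010001
Gen 7 (rule 86): 1100111011
Gen 8 (rule 135): 0001010000
Gen 9 (rule 86): 0011011000
Gen 10 (rule 135): 1100000011
Gen 11 (rule 86): 0110000101

Answer: 0110000101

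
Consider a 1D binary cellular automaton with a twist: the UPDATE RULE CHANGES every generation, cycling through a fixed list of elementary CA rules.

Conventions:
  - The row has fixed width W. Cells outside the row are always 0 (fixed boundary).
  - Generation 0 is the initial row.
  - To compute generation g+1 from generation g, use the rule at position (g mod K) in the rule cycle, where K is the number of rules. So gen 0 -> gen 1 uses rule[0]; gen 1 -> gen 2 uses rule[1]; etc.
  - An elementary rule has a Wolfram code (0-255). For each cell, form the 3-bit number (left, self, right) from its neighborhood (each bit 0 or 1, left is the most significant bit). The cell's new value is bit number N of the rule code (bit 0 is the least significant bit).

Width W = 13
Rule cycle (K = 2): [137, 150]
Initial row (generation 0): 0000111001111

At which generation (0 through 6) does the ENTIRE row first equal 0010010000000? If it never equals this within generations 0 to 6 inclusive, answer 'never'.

Gen 0: 0000111001111
Gen 1 (rule 137): 1110110001110
Gen 2 (rule 150): 0100001010101
Gen 3 (rule 137): 0001100000000
Gen 4 (rule 150): 0010010000000
Gen 5 (rule 137): 1000000111111
Gen 6 (rule 150): 1100001011110

Answer: 4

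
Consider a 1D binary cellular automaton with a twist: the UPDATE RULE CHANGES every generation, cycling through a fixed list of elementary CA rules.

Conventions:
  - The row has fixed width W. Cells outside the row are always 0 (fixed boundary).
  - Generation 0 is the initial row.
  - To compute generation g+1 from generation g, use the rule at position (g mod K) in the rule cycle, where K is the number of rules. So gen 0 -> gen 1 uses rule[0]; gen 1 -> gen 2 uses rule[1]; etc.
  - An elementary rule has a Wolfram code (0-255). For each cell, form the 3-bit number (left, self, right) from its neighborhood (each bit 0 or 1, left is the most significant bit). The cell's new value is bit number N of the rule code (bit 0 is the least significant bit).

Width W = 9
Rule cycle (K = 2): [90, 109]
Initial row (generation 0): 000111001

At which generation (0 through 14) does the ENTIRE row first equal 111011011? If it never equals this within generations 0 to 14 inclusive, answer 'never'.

Answer: 13

Derivation:
Gen 0: 000111001
Gen 1 (rule 90): 001101110
Gen 2 (rule 109): 101111010
Gen 3 (rule 90): 001001001
Gen 4 (rule 109): 101001001
Gen 5 (rule 90): 000110110
Gen 6 (rule 109): 110111110
Gen 7 (rule 90): 110100011
Gen 8 (rule 109): 111101011
Gen 9 (rule 90): 100100011
Gen 10 (rule 109): 100101011
Gen 11 (rule 90): 011000011
Gen 12 (rule 109): 011011011
Gen 13 (rule 90): 111011011
Gen 14 (rule 109): 101111111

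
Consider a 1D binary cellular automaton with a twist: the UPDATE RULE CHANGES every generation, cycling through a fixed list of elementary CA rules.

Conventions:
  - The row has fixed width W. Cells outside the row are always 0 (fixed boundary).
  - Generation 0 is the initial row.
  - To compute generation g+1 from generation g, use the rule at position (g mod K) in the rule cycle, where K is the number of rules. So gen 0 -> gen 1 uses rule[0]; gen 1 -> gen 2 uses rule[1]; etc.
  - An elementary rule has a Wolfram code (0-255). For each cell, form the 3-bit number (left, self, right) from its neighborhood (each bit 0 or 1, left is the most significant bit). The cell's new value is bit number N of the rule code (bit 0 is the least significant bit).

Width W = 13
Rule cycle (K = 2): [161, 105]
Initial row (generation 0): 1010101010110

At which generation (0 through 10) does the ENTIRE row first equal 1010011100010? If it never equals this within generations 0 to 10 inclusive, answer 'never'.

Answer: never

Derivation:
Gen 0: 1010101010110
Gen 1 (rule 161): 0101010101000
Gen 2 (rule 105): 0010101010011
Gen 3 (rule 161): 1001010100000
Gen 4 (rule 105): 0000101001111
Gen 5 (rule 161): 1110010000110
Gen 6 (rule 105): 1010000110110
Gen 7 (rule 161): 0100110001000
Gen 8 (rule 105): 0000110100011
Gen 9 (rule 161): 1110001001000
Gen 10 (rule 105): 1010100000011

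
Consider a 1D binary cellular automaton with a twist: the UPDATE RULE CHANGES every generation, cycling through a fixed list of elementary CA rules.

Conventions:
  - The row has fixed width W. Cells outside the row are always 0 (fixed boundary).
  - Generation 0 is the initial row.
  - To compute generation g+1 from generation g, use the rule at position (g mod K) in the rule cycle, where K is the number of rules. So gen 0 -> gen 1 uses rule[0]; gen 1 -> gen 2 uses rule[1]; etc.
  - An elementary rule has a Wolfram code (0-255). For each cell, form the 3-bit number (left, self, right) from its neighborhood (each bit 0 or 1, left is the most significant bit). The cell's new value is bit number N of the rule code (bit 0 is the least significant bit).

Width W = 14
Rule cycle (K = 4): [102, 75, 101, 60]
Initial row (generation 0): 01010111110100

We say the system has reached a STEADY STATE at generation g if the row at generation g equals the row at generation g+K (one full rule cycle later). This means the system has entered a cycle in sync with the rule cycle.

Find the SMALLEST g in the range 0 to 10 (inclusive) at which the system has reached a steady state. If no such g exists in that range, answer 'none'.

Gen 0: 01010111110100
Gen 1 (rule 102): 11111000011100
Gen 2 (rule 75): 10001011110101
Gen 3 (rule 101): 10101100011111
Gen 4 (rule 60): 11111010010000
Gen 5 (rule 102): 00001110110000
Gen 6 (rule 75): 11111010110111
Gen 7 (rule 101): 00001111011001
Gen 8 (rule 60): 00001000110101
Gen 9 (rule 102): 00011001011111
Gen 10 (rule 75): 11111010010001
Gen 11 (rule 101): 00001110010101
Gen 12 (rule 60): 00001001011111
Gen 13 (rule 102): 00011011100001
Gen 14 (rule 75): 11111010101110

Answer: none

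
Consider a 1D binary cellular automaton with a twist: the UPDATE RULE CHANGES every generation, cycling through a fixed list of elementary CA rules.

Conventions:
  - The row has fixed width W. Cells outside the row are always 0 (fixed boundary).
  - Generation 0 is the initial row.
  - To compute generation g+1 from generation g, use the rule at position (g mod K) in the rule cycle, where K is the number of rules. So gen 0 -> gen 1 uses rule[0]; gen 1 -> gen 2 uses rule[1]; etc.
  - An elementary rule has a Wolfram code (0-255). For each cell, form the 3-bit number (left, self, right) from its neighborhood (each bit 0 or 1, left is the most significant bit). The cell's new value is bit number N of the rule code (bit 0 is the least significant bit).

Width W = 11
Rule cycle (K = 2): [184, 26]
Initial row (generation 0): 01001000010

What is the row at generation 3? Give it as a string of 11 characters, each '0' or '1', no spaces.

Gen 0: 01001000010
Gen 1 (rule 184): 00100100001
Gen 2 (rule 26): 01011010010
Gen 3 (rule 184): 00110101001

Answer: 00110101001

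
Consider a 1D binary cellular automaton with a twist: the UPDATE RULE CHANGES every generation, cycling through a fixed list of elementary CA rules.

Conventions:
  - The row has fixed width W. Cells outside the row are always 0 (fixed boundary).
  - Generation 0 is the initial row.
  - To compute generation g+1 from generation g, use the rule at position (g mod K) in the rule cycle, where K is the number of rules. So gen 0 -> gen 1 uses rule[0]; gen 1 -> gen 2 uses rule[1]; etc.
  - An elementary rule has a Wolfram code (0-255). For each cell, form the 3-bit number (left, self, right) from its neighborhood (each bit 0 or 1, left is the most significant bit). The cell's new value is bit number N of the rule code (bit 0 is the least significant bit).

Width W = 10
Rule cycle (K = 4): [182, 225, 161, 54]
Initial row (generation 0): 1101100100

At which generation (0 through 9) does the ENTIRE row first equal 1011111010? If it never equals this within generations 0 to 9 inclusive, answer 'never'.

Gen 0: 1101100100
Gen 1 (rule 182): 0010011110
Gen 2 (rule 225): 1000001110
Gen 3 (rule 161): 0011100100
Gen 4 (rule 54): 0100011110
Gen 5 (rule 182): 1110101101
Gen 6 (rule 225): 0111010110
Gen 7 (rule 161): 0010101000
Gen 8 (rule 54): 0111111100
Gen 9 (rule 182): 1011111010

Answer: 9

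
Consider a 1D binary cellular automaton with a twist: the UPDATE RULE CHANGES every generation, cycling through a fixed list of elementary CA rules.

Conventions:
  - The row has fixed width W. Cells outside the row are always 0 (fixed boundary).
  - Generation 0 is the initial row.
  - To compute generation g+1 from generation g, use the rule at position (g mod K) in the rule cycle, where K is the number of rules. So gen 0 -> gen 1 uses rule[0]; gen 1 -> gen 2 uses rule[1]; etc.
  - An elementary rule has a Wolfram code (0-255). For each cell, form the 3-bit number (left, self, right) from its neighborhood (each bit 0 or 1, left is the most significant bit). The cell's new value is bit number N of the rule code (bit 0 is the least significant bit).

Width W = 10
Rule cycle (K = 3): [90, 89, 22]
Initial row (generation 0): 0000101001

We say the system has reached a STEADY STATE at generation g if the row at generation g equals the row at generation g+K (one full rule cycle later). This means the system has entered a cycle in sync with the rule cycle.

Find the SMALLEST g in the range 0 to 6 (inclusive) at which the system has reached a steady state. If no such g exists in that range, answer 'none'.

Answer: none

Derivation:
Gen 0: 0000101001
Gen 1 (rule 90): 0001000110
Gen 2 (rule 89): 1100110111
Gen 3 (rule 22): 0011000000
Gen 4 (rule 90): 0111100000
Gen 5 (rule 89): 0100111111
Gen 6 (rule 22): 1111000000
Gen 7 (rule 90): 1001100000
Gen 8 (rule 89): 0101111111
Gen 9 (rule 22): 1100000000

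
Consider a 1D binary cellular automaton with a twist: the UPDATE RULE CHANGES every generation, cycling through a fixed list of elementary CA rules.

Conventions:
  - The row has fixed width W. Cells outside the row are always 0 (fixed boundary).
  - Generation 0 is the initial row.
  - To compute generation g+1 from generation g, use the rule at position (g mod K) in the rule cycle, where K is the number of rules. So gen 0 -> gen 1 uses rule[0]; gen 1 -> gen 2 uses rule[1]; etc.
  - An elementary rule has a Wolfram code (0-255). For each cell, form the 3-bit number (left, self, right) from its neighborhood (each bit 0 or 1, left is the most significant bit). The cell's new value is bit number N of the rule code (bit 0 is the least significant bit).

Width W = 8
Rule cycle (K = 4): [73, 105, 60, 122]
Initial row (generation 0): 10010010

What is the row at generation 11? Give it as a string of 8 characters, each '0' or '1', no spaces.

Answer: 01001110

Derivation:
Gen 0: 10010010
Gen 1 (rule 73): 00000000
Gen 2 (rule 105): 11111111
Gen 3 (rule 60): 10000000
Gen 4 (rule 122): 01000000
Gen 5 (rule 73): 00011111
Gen 6 (rule 105): 11010001
Gen 7 (rule 60): 10111001
Gen 8 (rule 122): 01101110
Gen 9 (rule 73): 01101010
Gen 10 (rule 105): 01110100
Gen 11 (rule 60): 01001110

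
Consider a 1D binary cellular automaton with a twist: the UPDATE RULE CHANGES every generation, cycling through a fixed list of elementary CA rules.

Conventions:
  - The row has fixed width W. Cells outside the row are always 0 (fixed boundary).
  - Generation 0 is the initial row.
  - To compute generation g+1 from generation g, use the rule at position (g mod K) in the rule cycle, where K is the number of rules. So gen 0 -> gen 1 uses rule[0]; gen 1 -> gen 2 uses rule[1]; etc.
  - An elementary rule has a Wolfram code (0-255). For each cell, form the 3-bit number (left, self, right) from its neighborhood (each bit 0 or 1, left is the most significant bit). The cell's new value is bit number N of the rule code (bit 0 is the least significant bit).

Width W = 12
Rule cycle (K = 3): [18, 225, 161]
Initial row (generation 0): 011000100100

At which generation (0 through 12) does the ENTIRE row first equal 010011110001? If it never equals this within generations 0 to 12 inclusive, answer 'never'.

Answer: 11

Derivation:
Gen 0: 011000100100
Gen 1 (rule 18): 100101011010
Gen 2 (rule 225): 000010101100
Gen 3 (rule 161): 111001010001
Gen 4 (rule 18): 000110001010
Gen 5 (rule 225): 110010100100
Gen 6 (rule 161): 000001000001
Gen 7 (rule 18): 000010100010
Gen 8 (rule 225): 111001001000
Gen 9 (rule 161): 010000000011
Gen 10 (rule 18): 101000000100
Gen 11 (rule 225): 010011110001
Gen 12 (rule 161): 000001100100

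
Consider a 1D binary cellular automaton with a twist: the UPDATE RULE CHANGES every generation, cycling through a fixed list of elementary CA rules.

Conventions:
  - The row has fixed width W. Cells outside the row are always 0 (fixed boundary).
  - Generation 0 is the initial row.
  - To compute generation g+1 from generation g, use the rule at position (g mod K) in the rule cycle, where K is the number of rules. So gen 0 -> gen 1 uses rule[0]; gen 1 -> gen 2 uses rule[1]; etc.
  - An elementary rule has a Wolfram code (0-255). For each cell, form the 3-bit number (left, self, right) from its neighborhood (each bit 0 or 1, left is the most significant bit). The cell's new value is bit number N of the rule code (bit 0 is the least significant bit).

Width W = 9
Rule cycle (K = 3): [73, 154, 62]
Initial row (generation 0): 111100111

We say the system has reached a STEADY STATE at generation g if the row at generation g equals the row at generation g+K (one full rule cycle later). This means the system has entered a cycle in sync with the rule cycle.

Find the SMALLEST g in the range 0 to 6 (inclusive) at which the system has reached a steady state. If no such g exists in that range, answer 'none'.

Answer: none

Derivation:
Gen 0: 111100111
Gen 1 (rule 73): 100100101
Gen 2 (rule 154): 011011000
Gen 3 (rule 62): 110110100
Gen 4 (rule 73): 110110001
Gen 5 (rule 154): 100101010
Gen 6 (rule 62): 111111111
Gen 7 (rule 73): 100000001
Gen 8 (rule 154): 010000010
Gen 9 (rule 62): 111000111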